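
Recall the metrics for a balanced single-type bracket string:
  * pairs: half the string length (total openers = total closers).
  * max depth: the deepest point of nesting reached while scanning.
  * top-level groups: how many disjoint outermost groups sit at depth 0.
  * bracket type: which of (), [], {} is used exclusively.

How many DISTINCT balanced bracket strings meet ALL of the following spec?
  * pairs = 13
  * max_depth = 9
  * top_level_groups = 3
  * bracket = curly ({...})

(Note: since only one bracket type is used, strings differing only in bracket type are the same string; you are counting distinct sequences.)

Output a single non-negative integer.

Spec: pairs=13 depth=9 groups=3
Count(depth <= 9) = 149166
Count(depth <= 8) = 148662
Count(depth == 9) = 149166 - 148662 = 504

Answer: 504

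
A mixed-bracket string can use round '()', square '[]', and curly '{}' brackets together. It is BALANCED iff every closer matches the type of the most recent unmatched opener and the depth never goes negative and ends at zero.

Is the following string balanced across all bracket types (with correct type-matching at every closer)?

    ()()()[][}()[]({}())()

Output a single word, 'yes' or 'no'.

Answer: no

Derivation:
pos 0: push '('; stack = (
pos 1: ')' matches '('; pop; stack = (empty)
pos 2: push '('; stack = (
pos 3: ')' matches '('; pop; stack = (empty)
pos 4: push '('; stack = (
pos 5: ')' matches '('; pop; stack = (empty)
pos 6: push '['; stack = [
pos 7: ']' matches '['; pop; stack = (empty)
pos 8: push '['; stack = [
pos 9: saw closer '}' but top of stack is '[' (expected ']') → INVALID
Verdict: type mismatch at position 9: '}' closes '[' → no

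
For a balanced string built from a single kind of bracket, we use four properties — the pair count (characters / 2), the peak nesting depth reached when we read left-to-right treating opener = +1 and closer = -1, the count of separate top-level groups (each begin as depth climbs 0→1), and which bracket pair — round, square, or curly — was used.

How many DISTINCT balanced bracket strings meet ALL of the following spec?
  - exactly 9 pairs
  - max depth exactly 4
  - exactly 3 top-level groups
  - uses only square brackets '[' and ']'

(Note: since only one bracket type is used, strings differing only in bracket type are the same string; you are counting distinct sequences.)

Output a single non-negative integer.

Spec: pairs=9 depth=4 groups=3
Count(depth <= 4) = 809
Count(depth <= 3) = 416
Count(depth == 4) = 809 - 416 = 393

Answer: 393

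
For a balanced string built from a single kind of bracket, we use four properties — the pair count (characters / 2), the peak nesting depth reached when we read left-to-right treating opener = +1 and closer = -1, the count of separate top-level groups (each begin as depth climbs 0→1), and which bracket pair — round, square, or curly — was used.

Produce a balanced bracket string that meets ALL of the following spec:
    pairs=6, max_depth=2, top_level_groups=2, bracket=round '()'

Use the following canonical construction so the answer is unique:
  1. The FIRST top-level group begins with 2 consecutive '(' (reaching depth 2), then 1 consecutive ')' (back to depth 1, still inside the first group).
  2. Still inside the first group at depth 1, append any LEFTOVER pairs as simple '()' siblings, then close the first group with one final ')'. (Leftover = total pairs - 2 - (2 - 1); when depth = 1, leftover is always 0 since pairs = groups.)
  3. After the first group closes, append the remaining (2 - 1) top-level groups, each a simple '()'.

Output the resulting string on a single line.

Spec: pairs=6 depth=2 groups=2
Leftover pairs = 6 - 2 - (2-1) = 3
First group: deep chain of depth 2 + 3 sibling pairs
Remaining 1 groups: simple '()' each

Answer: (()()()())()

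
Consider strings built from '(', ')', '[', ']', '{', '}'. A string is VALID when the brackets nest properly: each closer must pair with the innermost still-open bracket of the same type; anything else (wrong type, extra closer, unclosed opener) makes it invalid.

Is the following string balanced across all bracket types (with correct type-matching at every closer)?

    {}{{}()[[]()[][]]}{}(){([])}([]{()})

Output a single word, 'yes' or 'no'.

pos 0: push '{'; stack = {
pos 1: '}' matches '{'; pop; stack = (empty)
pos 2: push '{'; stack = {
pos 3: push '{'; stack = {{
pos 4: '}' matches '{'; pop; stack = {
pos 5: push '('; stack = {(
pos 6: ')' matches '('; pop; stack = {
pos 7: push '['; stack = {[
pos 8: push '['; stack = {[[
pos 9: ']' matches '['; pop; stack = {[
pos 10: push '('; stack = {[(
pos 11: ')' matches '('; pop; stack = {[
pos 12: push '['; stack = {[[
pos 13: ']' matches '['; pop; stack = {[
pos 14: push '['; stack = {[[
pos 15: ']' matches '['; pop; stack = {[
pos 16: ']' matches '['; pop; stack = {
pos 17: '}' matches '{'; pop; stack = (empty)
pos 18: push '{'; stack = {
pos 19: '}' matches '{'; pop; stack = (empty)
pos 20: push '('; stack = (
pos 21: ')' matches '('; pop; stack = (empty)
pos 22: push '{'; stack = {
pos 23: push '('; stack = {(
pos 24: push '['; stack = {([
pos 25: ']' matches '['; pop; stack = {(
pos 26: ')' matches '('; pop; stack = {
pos 27: '}' matches '{'; pop; stack = (empty)
pos 28: push '('; stack = (
pos 29: push '['; stack = ([
pos 30: ']' matches '['; pop; stack = (
pos 31: push '{'; stack = ({
pos 32: push '('; stack = ({(
pos 33: ')' matches '('; pop; stack = ({
pos 34: '}' matches '{'; pop; stack = (
pos 35: ')' matches '('; pop; stack = (empty)
end: stack empty → VALID
Verdict: properly nested → yes

Answer: yes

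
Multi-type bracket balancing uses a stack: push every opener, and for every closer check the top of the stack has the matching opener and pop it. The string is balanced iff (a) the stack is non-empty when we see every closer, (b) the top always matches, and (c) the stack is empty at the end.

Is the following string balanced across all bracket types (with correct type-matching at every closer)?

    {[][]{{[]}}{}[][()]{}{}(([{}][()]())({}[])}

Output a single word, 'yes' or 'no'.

pos 0: push '{'; stack = {
pos 1: push '['; stack = {[
pos 2: ']' matches '['; pop; stack = {
pos 3: push '['; stack = {[
pos 4: ']' matches '['; pop; stack = {
pos 5: push '{'; stack = {{
pos 6: push '{'; stack = {{{
pos 7: push '['; stack = {{{[
pos 8: ']' matches '['; pop; stack = {{{
pos 9: '}' matches '{'; pop; stack = {{
pos 10: '}' matches '{'; pop; stack = {
pos 11: push '{'; stack = {{
pos 12: '}' matches '{'; pop; stack = {
pos 13: push '['; stack = {[
pos 14: ']' matches '['; pop; stack = {
pos 15: push '['; stack = {[
pos 16: push '('; stack = {[(
pos 17: ')' matches '('; pop; stack = {[
pos 18: ']' matches '['; pop; stack = {
pos 19: push '{'; stack = {{
pos 20: '}' matches '{'; pop; stack = {
pos 21: push '{'; stack = {{
pos 22: '}' matches '{'; pop; stack = {
pos 23: push '('; stack = {(
pos 24: push '('; stack = {((
pos 25: push '['; stack = {(([
pos 26: push '{'; stack = {(([{
pos 27: '}' matches '{'; pop; stack = {(([
pos 28: ']' matches '['; pop; stack = {((
pos 29: push '['; stack = {(([
pos 30: push '('; stack = {(([(
pos 31: ')' matches '('; pop; stack = {(([
pos 32: ']' matches '['; pop; stack = {((
pos 33: push '('; stack = {(((
pos 34: ')' matches '('; pop; stack = {((
pos 35: ')' matches '('; pop; stack = {(
pos 36: push '('; stack = {((
pos 37: push '{'; stack = {(({
pos 38: '}' matches '{'; pop; stack = {((
pos 39: push '['; stack = {(([
pos 40: ']' matches '['; pop; stack = {((
pos 41: ')' matches '('; pop; stack = {(
pos 42: saw closer '}' but top of stack is '(' (expected ')') → INVALID
Verdict: type mismatch at position 42: '}' closes '(' → no

Answer: no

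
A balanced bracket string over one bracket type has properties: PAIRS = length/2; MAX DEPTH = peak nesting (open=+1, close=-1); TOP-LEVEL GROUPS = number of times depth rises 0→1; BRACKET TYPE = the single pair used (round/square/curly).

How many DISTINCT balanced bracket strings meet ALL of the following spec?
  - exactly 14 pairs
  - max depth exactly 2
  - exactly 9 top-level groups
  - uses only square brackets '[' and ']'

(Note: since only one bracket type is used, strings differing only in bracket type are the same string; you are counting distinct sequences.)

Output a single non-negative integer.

Spec: pairs=14 depth=2 groups=9
Count(depth <= 2) = 1287
Count(depth <= 1) = 0
Count(depth == 2) = 1287 - 0 = 1287

Answer: 1287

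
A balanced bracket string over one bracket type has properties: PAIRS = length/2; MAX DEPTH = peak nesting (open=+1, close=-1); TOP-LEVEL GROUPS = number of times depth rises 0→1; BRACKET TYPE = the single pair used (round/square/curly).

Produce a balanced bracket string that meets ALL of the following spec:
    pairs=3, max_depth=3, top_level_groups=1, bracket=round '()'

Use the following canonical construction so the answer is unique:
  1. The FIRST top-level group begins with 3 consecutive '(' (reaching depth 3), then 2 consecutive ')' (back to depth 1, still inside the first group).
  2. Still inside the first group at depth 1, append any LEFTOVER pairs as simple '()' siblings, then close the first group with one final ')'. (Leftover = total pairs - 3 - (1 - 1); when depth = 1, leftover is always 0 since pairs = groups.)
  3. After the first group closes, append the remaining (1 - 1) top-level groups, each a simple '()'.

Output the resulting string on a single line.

Spec: pairs=3 depth=3 groups=1
Leftover pairs = 3 - 3 - (1-1) = 0
First group: deep chain of depth 3 + 0 sibling pairs
Remaining 0 groups: simple '()' each

Answer: ((()))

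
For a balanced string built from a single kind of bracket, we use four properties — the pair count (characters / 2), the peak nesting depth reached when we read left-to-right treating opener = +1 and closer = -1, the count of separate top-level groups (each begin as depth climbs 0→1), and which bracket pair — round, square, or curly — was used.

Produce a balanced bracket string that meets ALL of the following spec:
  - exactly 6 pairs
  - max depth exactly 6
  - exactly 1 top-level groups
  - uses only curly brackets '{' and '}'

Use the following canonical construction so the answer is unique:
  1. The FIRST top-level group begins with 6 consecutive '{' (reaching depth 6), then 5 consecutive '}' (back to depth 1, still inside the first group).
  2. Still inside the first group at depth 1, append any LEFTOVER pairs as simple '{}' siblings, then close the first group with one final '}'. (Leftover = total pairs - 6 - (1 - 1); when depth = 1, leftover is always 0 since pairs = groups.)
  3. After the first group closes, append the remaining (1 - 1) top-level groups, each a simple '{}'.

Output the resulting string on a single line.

Answer: {{{{{{}}}}}}

Derivation:
Spec: pairs=6 depth=6 groups=1
Leftover pairs = 6 - 6 - (1-1) = 0
First group: deep chain of depth 6 + 0 sibling pairs
Remaining 0 groups: simple '{}' each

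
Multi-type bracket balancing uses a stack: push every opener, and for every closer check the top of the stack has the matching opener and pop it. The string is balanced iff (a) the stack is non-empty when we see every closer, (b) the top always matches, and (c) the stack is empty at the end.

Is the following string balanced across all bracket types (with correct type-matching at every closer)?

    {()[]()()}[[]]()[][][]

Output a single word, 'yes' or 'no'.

Answer: yes

Derivation:
pos 0: push '{'; stack = {
pos 1: push '('; stack = {(
pos 2: ')' matches '('; pop; stack = {
pos 3: push '['; stack = {[
pos 4: ']' matches '['; pop; stack = {
pos 5: push '('; stack = {(
pos 6: ')' matches '('; pop; stack = {
pos 7: push '('; stack = {(
pos 8: ')' matches '('; pop; stack = {
pos 9: '}' matches '{'; pop; stack = (empty)
pos 10: push '['; stack = [
pos 11: push '['; stack = [[
pos 12: ']' matches '['; pop; stack = [
pos 13: ']' matches '['; pop; stack = (empty)
pos 14: push '('; stack = (
pos 15: ')' matches '('; pop; stack = (empty)
pos 16: push '['; stack = [
pos 17: ']' matches '['; pop; stack = (empty)
pos 18: push '['; stack = [
pos 19: ']' matches '['; pop; stack = (empty)
pos 20: push '['; stack = [
pos 21: ']' matches '['; pop; stack = (empty)
end: stack empty → VALID
Verdict: properly nested → yes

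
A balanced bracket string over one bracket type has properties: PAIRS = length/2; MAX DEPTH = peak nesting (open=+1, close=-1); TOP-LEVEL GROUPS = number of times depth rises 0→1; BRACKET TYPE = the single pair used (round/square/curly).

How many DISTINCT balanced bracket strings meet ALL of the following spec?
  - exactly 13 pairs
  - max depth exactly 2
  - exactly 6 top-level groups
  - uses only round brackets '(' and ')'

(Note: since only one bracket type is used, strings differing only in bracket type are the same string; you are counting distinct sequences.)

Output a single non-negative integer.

Answer: 792

Derivation:
Spec: pairs=13 depth=2 groups=6
Count(depth <= 2) = 792
Count(depth <= 1) = 0
Count(depth == 2) = 792 - 0 = 792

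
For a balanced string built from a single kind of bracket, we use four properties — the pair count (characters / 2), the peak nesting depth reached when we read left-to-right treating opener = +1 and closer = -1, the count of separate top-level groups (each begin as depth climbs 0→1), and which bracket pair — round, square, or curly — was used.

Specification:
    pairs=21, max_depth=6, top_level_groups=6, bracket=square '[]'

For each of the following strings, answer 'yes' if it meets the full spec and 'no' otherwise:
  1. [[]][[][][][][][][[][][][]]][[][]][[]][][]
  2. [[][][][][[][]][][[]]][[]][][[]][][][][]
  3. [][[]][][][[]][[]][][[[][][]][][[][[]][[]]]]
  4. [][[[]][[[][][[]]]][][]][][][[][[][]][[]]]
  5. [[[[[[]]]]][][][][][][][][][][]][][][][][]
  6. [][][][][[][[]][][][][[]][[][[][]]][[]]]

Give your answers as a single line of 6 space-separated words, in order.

String 1 '[[]][[][][][][][][[][][][]]][[][]][[]][][]': depth seq [1 2 1 0 1 2 1 2 1 2 1 2 1 2 1 2 1 2 3 2 3 2 3 2 3 2 1 0 1 2 1 2 1 0 1 2 1 0 1 0 1 0]
  -> pairs=21 depth=3 groups=6 -> no
String 2 '[[][][][][[][]][][[]]][[]][][[]][][][][]': depth seq [1 2 1 2 1 2 1 2 1 2 3 2 3 2 1 2 1 2 3 2 1 0 1 2 1 0 1 0 1 2 1 0 1 0 1 0 1 0 1 0]
  -> pairs=20 depth=3 groups=8 -> no
String 3 '[][[]][][][[]][[]][][[[][][]][][[][[]][[]]]]': depth seq [1 0 1 2 1 0 1 0 1 0 1 2 1 0 1 2 1 0 1 0 1 2 3 2 3 2 3 2 1 2 1 2 3 2 3 4 3 2 3 4 3 2 1 0]
  -> pairs=22 depth=4 groups=8 -> no
String 4 '[][[[]][[[][][[]]]][][]][][][[][[][]][[]]]': depth seq [1 0 1 2 3 2 1 2 3 4 3 4 3 4 5 4 3 2 1 2 1 2 1 0 1 0 1 0 1 2 1 2 3 2 3 2 1 2 3 2 1 0]
  -> pairs=21 depth=5 groups=5 -> no
String 5 '[[[[[[]]]]][][][][][][][][][][]][][][][][]': depth seq [1 2 3 4 5 6 5 4 3 2 1 2 1 2 1 2 1 2 1 2 1 2 1 2 1 2 1 2 1 2 1 0 1 0 1 0 1 0 1 0 1 0]
  -> pairs=21 depth=6 groups=6 -> yes
String 6 '[][][][][[][[]][][][][[]][[][[][]]][[]]]': depth seq [1 0 1 0 1 0 1 0 1 2 1 2 3 2 1 2 1 2 1 2 1 2 3 2 1 2 3 2 3 4 3 4 3 2 1 2 3 2 1 0]
  -> pairs=20 depth=4 groups=5 -> no

Answer: no no no no yes no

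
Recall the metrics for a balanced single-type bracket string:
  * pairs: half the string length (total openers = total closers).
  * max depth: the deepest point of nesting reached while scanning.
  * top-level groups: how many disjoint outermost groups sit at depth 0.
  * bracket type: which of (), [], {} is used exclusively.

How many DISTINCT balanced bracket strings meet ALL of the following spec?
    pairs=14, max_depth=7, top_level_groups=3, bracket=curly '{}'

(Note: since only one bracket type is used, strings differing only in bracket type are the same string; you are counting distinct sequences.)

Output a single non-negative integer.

Answer: 49266

Derivation:
Spec: pairs=14 depth=7 groups=3
Count(depth <= 7) = 514326
Count(depth <= 6) = 465060
Count(depth == 7) = 514326 - 465060 = 49266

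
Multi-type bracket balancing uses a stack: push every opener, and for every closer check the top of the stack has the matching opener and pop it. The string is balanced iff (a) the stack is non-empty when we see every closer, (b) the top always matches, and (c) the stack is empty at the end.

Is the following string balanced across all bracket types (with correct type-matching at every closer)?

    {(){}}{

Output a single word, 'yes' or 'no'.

Answer: no

Derivation:
pos 0: push '{'; stack = {
pos 1: push '('; stack = {(
pos 2: ')' matches '('; pop; stack = {
pos 3: push '{'; stack = {{
pos 4: '}' matches '{'; pop; stack = {
pos 5: '}' matches '{'; pop; stack = (empty)
pos 6: push '{'; stack = {
end: stack still non-empty ({) → INVALID
Verdict: unclosed openers at end: { → no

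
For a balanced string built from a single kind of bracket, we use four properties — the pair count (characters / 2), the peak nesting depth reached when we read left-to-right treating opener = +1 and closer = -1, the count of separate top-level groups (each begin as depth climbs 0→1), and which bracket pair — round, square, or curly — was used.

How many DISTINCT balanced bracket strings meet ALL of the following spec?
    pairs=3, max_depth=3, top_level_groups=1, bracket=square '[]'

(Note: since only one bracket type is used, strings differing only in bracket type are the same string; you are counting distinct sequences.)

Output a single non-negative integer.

Answer: 1

Derivation:
Spec: pairs=3 depth=3 groups=1
Count(depth <= 3) = 2
Count(depth <= 2) = 1
Count(depth == 3) = 2 - 1 = 1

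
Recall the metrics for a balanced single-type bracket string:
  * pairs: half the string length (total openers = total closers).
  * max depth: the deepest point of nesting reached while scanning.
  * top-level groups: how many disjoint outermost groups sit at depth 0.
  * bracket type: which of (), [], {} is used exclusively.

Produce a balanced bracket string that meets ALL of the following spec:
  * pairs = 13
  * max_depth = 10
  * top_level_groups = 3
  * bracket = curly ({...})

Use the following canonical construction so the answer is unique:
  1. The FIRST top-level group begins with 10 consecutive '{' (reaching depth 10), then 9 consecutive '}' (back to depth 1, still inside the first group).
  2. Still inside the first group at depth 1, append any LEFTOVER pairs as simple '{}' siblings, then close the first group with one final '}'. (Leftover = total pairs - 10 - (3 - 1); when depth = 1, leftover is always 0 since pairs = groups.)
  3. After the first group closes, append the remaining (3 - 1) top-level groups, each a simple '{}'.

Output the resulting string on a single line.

Answer: {{{{{{{{{{}}}}}}}}}{}}{}{}

Derivation:
Spec: pairs=13 depth=10 groups=3
Leftover pairs = 13 - 10 - (3-1) = 1
First group: deep chain of depth 10 + 1 sibling pairs
Remaining 2 groups: simple '{}' each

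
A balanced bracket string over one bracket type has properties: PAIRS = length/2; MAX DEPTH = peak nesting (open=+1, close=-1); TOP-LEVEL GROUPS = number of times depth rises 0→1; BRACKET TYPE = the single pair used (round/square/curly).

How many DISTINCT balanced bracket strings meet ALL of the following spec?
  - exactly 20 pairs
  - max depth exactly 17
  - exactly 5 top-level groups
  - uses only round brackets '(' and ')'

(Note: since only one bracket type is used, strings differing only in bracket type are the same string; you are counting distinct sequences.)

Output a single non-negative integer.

Spec: pairs=20 depth=17 groups=5
Count(depth <= 17) = 463991880
Count(depth <= 16) = 463991880
Count(depth == 17) = 463991880 - 463991880 = 0

Answer: 0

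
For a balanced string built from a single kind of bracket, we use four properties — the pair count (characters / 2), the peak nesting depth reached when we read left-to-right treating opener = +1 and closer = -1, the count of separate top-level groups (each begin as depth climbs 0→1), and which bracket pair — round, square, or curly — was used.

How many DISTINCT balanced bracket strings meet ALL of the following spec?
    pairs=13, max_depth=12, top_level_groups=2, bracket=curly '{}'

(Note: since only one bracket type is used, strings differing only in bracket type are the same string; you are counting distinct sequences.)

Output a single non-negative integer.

Spec: pairs=13 depth=12 groups=2
Count(depth <= 12) = 208012
Count(depth <= 11) = 208010
Count(depth == 12) = 208012 - 208010 = 2

Answer: 2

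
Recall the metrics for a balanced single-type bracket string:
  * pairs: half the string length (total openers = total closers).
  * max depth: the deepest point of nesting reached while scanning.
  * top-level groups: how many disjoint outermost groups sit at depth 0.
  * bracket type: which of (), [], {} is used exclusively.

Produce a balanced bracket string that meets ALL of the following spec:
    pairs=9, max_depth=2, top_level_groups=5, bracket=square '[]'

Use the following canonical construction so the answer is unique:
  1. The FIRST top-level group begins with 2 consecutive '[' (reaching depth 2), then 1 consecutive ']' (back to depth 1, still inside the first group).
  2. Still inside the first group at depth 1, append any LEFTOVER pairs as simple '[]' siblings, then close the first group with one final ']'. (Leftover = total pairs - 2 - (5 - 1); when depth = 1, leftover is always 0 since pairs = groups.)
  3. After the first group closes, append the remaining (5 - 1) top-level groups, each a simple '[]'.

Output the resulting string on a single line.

Spec: pairs=9 depth=2 groups=5
Leftover pairs = 9 - 2 - (5-1) = 3
First group: deep chain of depth 2 + 3 sibling pairs
Remaining 4 groups: simple '[]' each

Answer: [[][][][]][][][][]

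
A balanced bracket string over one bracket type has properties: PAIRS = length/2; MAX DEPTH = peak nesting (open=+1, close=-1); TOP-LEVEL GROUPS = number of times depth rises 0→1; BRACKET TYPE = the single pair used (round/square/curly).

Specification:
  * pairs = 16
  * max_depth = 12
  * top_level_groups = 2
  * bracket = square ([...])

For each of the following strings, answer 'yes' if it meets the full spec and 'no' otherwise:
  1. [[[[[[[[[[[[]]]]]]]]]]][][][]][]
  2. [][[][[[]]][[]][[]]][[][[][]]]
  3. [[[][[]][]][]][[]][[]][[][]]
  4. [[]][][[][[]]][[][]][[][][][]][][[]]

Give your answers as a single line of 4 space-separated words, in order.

String 1 '[[[[[[[[[[[[]]]]]]]]]]][][][]][]': depth seq [1 2 3 4 5 6 7 8 9 10 11 12 11 10 9 8 7 6 5 4 3 2 1 2 1 2 1 2 1 0 1 0]
  -> pairs=16 depth=12 groups=2 -> yes
String 2 '[][[][[[]]][[]][[]]][[][[][]]]': depth seq [1 0 1 2 1 2 3 4 3 2 1 2 3 2 1 2 3 2 1 0 1 2 1 2 3 2 3 2 1 0]
  -> pairs=15 depth=4 groups=3 -> no
String 3 '[[[][[]][]][]][[]][[]][[][]]': depth seq [1 2 3 2 3 4 3 2 3 2 1 2 1 0 1 2 1 0 1 2 1 0 1 2 1 2 1 0]
  -> pairs=14 depth=4 groups=4 -> no
String 4 '[[]][][[][[]]][[][]][[][][][]][][[]]': depth seq [1 2 1 0 1 0 1 2 1 2 3 2 1 0 1 2 1 2 1 0 1 2 1 2 1 2 1 2 1 0 1 0 1 2 1 0]
  -> pairs=18 depth=3 groups=7 -> no

Answer: yes no no no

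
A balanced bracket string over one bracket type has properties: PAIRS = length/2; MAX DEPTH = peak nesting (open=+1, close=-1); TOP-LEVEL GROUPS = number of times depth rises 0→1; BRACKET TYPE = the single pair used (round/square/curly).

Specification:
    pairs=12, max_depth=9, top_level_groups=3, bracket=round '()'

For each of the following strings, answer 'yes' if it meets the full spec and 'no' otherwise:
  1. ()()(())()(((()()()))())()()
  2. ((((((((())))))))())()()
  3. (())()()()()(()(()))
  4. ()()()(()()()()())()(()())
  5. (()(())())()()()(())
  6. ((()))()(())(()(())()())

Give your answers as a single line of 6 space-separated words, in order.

Answer: no yes no no no no

Derivation:
String 1 '()()(())()(((()()()))())()()': depth seq [1 0 1 0 1 2 1 0 1 0 1 2 3 4 3 4 3 4 3 2 1 2 1 0 1 0 1 0]
  -> pairs=14 depth=4 groups=7 -> no
String 2 '((((((((())))))))())()()': depth seq [1 2 3 4 5 6 7 8 9 8 7 6 5 4 3 2 1 2 1 0 1 0 1 0]
  -> pairs=12 depth=9 groups=3 -> yes
String 3 '(())()()()()(()(()))': depth seq [1 2 1 0 1 0 1 0 1 0 1 0 1 2 1 2 3 2 1 0]
  -> pairs=10 depth=3 groups=6 -> no
String 4 '()()()(()()()()())()(()())': depth seq [1 0 1 0 1 0 1 2 1 2 1 2 1 2 1 2 1 0 1 0 1 2 1 2 1 0]
  -> pairs=13 depth=2 groups=6 -> no
String 5 '(()(())())()()()(())': depth seq [1 2 1 2 3 2 1 2 1 0 1 0 1 0 1 0 1 2 1 0]
  -> pairs=10 depth=3 groups=5 -> no
String 6 '((()))()(())(()(())()())': depth seq [1 2 3 2 1 0 1 0 1 2 1 0 1 2 1 2 3 2 1 2 1 2 1 0]
  -> pairs=12 depth=3 groups=4 -> no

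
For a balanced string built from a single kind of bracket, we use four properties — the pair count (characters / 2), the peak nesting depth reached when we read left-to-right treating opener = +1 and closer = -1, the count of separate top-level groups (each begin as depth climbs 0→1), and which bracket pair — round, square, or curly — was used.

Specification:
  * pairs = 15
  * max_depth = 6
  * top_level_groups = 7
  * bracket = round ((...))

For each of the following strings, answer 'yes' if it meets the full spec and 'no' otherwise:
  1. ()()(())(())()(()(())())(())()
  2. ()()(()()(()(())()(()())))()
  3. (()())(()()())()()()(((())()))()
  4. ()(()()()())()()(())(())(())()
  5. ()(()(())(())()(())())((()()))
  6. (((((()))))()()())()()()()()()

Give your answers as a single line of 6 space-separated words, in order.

Answer: no no no no no yes

Derivation:
String 1 '()()(())(())()(()(())())(())()': depth seq [1 0 1 0 1 2 1 0 1 2 1 0 1 0 1 2 1 2 3 2 1 2 1 0 1 2 1 0 1 0]
  -> pairs=15 depth=3 groups=8 -> no
String 2 '()()(()()(()(())()(()())))()': depth seq [1 0 1 0 1 2 1 2 1 2 3 2 3 4 3 2 3 2 3 4 3 4 3 2 1 0 1 0]
  -> pairs=14 depth=4 groups=4 -> no
String 3 '(()())(()()())()()()(((())()))()': depth seq [1 2 1 2 1 0 1 2 1 2 1 2 1 0 1 0 1 0 1 0 1 2 3 4 3 2 3 2 1 0 1 0]
  -> pairs=16 depth=4 groups=7 -> no
String 4 '()(()()()())()()(())(())(())()': depth seq [1 0 1 2 1 2 1 2 1 2 1 0 1 0 1 0 1 2 1 0 1 2 1 0 1 2 1 0 1 0]
  -> pairs=15 depth=2 groups=8 -> no
String 5 '()(()(())(())()(())())((()()))': depth seq [1 0 1 2 1 2 3 2 1 2 3 2 1 2 1 2 3 2 1 2 1 0 1 2 3 2 3 2 1 0]
  -> pairs=15 depth=3 groups=3 -> no
String 6 '(((((()))))()()())()()()()()()': depth seq [1 2 3 4 5 6 5 4 3 2 1 2 1 2 1 2 1 0 1 0 1 0 1 0 1 0 1 0 1 0]
  -> pairs=15 depth=6 groups=7 -> yes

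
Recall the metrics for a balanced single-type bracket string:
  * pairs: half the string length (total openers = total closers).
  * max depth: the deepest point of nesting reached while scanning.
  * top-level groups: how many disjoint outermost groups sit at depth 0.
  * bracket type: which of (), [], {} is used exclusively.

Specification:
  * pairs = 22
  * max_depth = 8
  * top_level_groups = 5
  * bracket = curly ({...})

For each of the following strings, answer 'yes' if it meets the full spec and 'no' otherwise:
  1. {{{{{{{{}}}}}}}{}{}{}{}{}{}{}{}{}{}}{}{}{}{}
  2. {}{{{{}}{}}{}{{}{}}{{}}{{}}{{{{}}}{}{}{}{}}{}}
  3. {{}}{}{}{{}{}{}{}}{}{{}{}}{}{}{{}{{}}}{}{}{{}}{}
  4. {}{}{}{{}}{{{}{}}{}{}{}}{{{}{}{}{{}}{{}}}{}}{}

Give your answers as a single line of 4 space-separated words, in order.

String 1 '{{{{{{{{}}}}}}}{}{}{}{}{}{}{}{}{}{}}{}{}{}{}': depth seq [1 2 3 4 5 6 7 8 7 6 5 4 3 2 1 2 1 2 1 2 1 2 1 2 1 2 1 2 1 2 1 2 1 2 1 0 1 0 1 0 1 0 1 0]
  -> pairs=22 depth=8 groups=5 -> yes
String 2 '{}{{{{}}{}}{}{{}{}}{{}}{{}}{{{{}}}{}{}{}{}}{}}': depth seq [1 0 1 2 3 4 3 2 3 2 1 2 1 2 3 2 3 2 1 2 3 2 1 2 3 2 1 2 3 4 5 4 3 2 3 2 3 2 3 2 3 2 1 2 1 0]
  -> pairs=23 depth=5 groups=2 -> no
String 3 '{{}}{}{}{{}{}{}{}}{}{{}{}}{}{}{{}{{}}}{}{}{{}}{}': depth seq [1 2 1 0 1 0 1 0 1 2 1 2 1 2 1 2 1 0 1 0 1 2 1 2 1 0 1 0 1 0 1 2 1 2 3 2 1 0 1 0 1 0 1 2 1 0 1 0]
  -> pairs=24 depth=3 groups=13 -> no
String 4 '{}{}{}{{}}{{{}{}}{}{}{}}{{{}{}{}{{}}{{}}}{}}{}': depth seq [1 0 1 0 1 0 1 2 1 0 1 2 3 2 3 2 1 2 1 2 1 2 1 0 1 2 3 2 3 2 3 2 3 4 3 2 3 4 3 2 1 2 1 0 1 0]
  -> pairs=23 depth=4 groups=7 -> no

Answer: yes no no no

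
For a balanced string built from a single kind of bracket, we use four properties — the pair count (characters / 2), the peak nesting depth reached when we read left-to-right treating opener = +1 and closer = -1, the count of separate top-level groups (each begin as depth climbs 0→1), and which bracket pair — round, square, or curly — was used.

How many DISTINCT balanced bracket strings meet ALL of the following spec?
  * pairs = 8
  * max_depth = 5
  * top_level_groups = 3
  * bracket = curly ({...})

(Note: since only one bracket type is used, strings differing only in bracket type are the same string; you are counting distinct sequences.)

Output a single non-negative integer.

Answer: 27

Derivation:
Spec: pairs=8 depth=5 groups=3
Count(depth <= 5) = 294
Count(depth <= 4) = 267
Count(depth == 5) = 294 - 267 = 27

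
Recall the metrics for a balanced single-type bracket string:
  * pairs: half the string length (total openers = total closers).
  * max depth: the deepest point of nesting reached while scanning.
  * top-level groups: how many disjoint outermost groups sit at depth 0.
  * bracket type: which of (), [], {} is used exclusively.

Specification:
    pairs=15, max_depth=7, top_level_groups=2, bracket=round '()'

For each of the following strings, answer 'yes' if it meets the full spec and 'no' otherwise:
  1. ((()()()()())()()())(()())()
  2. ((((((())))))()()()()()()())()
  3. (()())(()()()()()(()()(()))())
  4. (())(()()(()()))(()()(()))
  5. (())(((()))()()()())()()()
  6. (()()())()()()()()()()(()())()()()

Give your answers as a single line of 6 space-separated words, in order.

String 1 '((()()()()())()()())(()())()': depth seq [1 2 3 2 3 2 3 2 3 2 3 2 1 2 1 2 1 2 1 0 1 2 1 2 1 0 1 0]
  -> pairs=14 depth=3 groups=3 -> no
String 2 '((((((())))))()()()()()()())()': depth seq [1 2 3 4 5 6 7 6 5 4 3 2 1 2 1 2 1 2 1 2 1 2 1 2 1 2 1 0 1 0]
  -> pairs=15 depth=7 groups=2 -> yes
String 3 '(()())(()()()()()(()()(()))())': depth seq [1 2 1 2 1 0 1 2 1 2 1 2 1 2 1 2 1 2 3 2 3 2 3 4 3 2 1 2 1 0]
  -> pairs=15 depth=4 groups=2 -> no
String 4 '(())(()()(()()))(()()(()))': depth seq [1 2 1 0 1 2 1 2 1 2 3 2 3 2 1 0 1 2 1 2 1 2 3 2 1 0]
  -> pairs=13 depth=3 groups=3 -> no
String 5 '(())(((()))()()()())()()()': depth seq [1 2 1 0 1 2 3 4 3 2 1 2 1 2 1 2 1 2 1 0 1 0 1 0 1 0]
  -> pairs=13 depth=4 groups=5 -> no
String 6 '(()()())()()()()()()()(()())()()()': depth seq [1 2 1 2 1 2 1 0 1 0 1 0 1 0 1 0 1 0 1 0 1 0 1 2 1 2 1 0 1 0 1 0 1 0]
  -> pairs=17 depth=2 groups=12 -> no

Answer: no yes no no no no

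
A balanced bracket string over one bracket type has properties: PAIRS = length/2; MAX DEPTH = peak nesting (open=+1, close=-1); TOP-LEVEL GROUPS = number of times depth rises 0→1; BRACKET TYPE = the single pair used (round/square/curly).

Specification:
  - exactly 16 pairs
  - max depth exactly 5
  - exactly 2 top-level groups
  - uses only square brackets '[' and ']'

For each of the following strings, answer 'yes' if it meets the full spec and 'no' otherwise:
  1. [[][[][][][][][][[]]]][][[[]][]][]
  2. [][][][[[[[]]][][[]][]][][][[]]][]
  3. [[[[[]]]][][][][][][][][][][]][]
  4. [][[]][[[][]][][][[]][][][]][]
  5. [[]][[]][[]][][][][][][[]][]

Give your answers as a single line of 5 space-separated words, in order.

Answer: no no yes no no

Derivation:
String 1 '[[][[][][][][][][[]]]][][[[]][]][]': depth seq [1 2 1 2 3 2 3 2 3 2 3 2 3 2 3 2 3 4 3 2 1 0 1 0 1 2 3 2 1 2 1 0 1 0]
  -> pairs=17 depth=4 groups=4 -> no
String 2 '[][][][[[[[]]][][[]][]][][][[]]][]': depth seq [1 0 1 0 1 0 1 2 3 4 5 4 3 2 3 2 3 4 3 2 3 2 1 2 1 2 1 2 3 2 1 0 1 0]
  -> pairs=17 depth=5 groups=5 -> no
String 3 '[[[[[]]]][][][][][][][][][][]][]': depth seq [1 2 3 4 5 4 3 2 1 2 1 2 1 2 1 2 1 2 1 2 1 2 1 2 1 2 1 2 1 0 1 0]
  -> pairs=16 depth=5 groups=2 -> yes
String 4 '[][[]][[[][]][][][[]][][][]][]': depth seq [1 0 1 2 1 0 1 2 3 2 3 2 1 2 1 2 1 2 3 2 1 2 1 2 1 2 1 0 1 0]
  -> pairs=15 depth=3 groups=4 -> no
String 5 '[[]][[]][[]][][][][][][[]][]': depth seq [1 2 1 0 1 2 1 0 1 2 1 0 1 0 1 0 1 0 1 0 1 0 1 2 1 0 1 0]
  -> pairs=14 depth=2 groups=10 -> no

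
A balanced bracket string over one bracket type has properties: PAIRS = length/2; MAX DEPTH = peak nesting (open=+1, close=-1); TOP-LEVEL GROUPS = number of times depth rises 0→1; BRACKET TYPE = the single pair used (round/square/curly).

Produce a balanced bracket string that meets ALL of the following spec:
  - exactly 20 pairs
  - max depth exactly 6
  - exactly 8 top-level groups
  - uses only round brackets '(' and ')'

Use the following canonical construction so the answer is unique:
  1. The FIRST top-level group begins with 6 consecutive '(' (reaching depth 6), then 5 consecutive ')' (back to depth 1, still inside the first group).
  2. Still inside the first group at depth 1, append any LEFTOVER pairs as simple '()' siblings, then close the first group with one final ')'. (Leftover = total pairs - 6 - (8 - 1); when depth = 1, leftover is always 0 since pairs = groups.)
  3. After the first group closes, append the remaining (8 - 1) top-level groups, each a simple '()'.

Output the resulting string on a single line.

Spec: pairs=20 depth=6 groups=8
Leftover pairs = 20 - 6 - (8-1) = 7
First group: deep chain of depth 6 + 7 sibling pairs
Remaining 7 groups: simple '()' each

Answer: (((((()))))()()()()()()())()()()()()()()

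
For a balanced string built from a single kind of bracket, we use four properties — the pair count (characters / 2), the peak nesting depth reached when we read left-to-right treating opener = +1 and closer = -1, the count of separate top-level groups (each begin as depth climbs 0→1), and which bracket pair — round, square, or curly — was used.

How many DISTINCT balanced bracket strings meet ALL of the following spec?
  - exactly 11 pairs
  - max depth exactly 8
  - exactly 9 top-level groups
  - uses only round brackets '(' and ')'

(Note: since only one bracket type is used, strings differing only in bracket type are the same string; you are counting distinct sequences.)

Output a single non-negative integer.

Answer: 0

Derivation:
Spec: pairs=11 depth=8 groups=9
Count(depth <= 8) = 54
Count(depth <= 7) = 54
Count(depth == 8) = 54 - 54 = 0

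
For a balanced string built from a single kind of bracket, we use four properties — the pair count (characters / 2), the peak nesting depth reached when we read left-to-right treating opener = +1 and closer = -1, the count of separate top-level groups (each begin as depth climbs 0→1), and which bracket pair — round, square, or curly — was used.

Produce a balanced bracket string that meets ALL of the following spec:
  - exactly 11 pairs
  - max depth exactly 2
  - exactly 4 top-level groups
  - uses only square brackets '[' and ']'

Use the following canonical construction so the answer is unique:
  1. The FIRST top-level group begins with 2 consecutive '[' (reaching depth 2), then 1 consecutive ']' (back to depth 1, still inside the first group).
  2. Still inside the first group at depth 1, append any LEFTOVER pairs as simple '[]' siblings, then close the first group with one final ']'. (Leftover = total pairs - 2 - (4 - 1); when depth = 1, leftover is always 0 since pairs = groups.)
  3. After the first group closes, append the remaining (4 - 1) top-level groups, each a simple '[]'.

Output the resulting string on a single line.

Spec: pairs=11 depth=2 groups=4
Leftover pairs = 11 - 2 - (4-1) = 6
First group: deep chain of depth 2 + 6 sibling pairs
Remaining 3 groups: simple '[]' each

Answer: [[][][][][][][]][][][]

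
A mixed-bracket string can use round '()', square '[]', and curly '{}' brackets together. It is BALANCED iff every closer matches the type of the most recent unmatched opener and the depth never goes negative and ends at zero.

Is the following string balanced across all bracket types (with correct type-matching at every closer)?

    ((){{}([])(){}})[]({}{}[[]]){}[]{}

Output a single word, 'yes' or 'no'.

Answer: yes

Derivation:
pos 0: push '('; stack = (
pos 1: push '('; stack = ((
pos 2: ')' matches '('; pop; stack = (
pos 3: push '{'; stack = ({
pos 4: push '{'; stack = ({{
pos 5: '}' matches '{'; pop; stack = ({
pos 6: push '('; stack = ({(
pos 7: push '['; stack = ({([
pos 8: ']' matches '['; pop; stack = ({(
pos 9: ')' matches '('; pop; stack = ({
pos 10: push '('; stack = ({(
pos 11: ')' matches '('; pop; stack = ({
pos 12: push '{'; stack = ({{
pos 13: '}' matches '{'; pop; stack = ({
pos 14: '}' matches '{'; pop; stack = (
pos 15: ')' matches '('; pop; stack = (empty)
pos 16: push '['; stack = [
pos 17: ']' matches '['; pop; stack = (empty)
pos 18: push '('; stack = (
pos 19: push '{'; stack = ({
pos 20: '}' matches '{'; pop; stack = (
pos 21: push '{'; stack = ({
pos 22: '}' matches '{'; pop; stack = (
pos 23: push '['; stack = ([
pos 24: push '['; stack = ([[
pos 25: ']' matches '['; pop; stack = ([
pos 26: ']' matches '['; pop; stack = (
pos 27: ')' matches '('; pop; stack = (empty)
pos 28: push '{'; stack = {
pos 29: '}' matches '{'; pop; stack = (empty)
pos 30: push '['; stack = [
pos 31: ']' matches '['; pop; stack = (empty)
pos 32: push '{'; stack = {
pos 33: '}' matches '{'; pop; stack = (empty)
end: stack empty → VALID
Verdict: properly nested → yes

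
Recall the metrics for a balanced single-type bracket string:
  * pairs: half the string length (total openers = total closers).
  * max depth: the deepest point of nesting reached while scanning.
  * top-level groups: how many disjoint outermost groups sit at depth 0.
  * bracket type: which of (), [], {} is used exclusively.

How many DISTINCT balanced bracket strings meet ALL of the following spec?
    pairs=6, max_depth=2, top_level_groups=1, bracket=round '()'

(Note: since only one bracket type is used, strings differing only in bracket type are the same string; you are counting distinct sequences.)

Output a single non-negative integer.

Answer: 1

Derivation:
Spec: pairs=6 depth=2 groups=1
Count(depth <= 2) = 1
Count(depth <= 1) = 0
Count(depth == 2) = 1 - 0 = 1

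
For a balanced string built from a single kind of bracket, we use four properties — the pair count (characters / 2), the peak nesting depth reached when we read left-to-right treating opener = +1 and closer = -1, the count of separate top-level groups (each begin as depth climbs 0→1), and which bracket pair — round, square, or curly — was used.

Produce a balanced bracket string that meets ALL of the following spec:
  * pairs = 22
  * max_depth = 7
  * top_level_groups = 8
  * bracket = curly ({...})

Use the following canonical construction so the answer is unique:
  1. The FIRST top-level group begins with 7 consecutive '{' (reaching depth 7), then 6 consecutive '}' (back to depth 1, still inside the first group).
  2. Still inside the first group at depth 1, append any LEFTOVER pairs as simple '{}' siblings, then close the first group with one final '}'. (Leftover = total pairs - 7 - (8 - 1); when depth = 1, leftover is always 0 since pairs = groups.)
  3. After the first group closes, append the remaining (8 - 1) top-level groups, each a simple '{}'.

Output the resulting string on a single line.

Spec: pairs=22 depth=7 groups=8
Leftover pairs = 22 - 7 - (8-1) = 8
First group: deep chain of depth 7 + 8 sibling pairs
Remaining 7 groups: simple '{}' each

Answer: {{{{{{{}}}}}}{}{}{}{}{}{}{}{}}{}{}{}{}{}{}{}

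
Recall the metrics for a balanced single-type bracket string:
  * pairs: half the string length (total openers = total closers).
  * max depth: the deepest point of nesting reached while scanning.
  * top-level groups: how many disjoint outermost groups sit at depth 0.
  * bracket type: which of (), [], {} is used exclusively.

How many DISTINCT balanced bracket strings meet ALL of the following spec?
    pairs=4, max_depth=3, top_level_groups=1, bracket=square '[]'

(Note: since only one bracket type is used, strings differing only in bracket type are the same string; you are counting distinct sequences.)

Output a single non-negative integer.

Spec: pairs=4 depth=3 groups=1
Count(depth <= 3) = 4
Count(depth <= 2) = 1
Count(depth == 3) = 4 - 1 = 3

Answer: 3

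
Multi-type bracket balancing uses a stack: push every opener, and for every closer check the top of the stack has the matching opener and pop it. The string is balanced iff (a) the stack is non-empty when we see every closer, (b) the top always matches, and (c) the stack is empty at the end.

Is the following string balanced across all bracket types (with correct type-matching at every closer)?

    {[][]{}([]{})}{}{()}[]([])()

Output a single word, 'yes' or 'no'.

Answer: yes

Derivation:
pos 0: push '{'; stack = {
pos 1: push '['; stack = {[
pos 2: ']' matches '['; pop; stack = {
pos 3: push '['; stack = {[
pos 4: ']' matches '['; pop; stack = {
pos 5: push '{'; stack = {{
pos 6: '}' matches '{'; pop; stack = {
pos 7: push '('; stack = {(
pos 8: push '['; stack = {([
pos 9: ']' matches '['; pop; stack = {(
pos 10: push '{'; stack = {({
pos 11: '}' matches '{'; pop; stack = {(
pos 12: ')' matches '('; pop; stack = {
pos 13: '}' matches '{'; pop; stack = (empty)
pos 14: push '{'; stack = {
pos 15: '}' matches '{'; pop; stack = (empty)
pos 16: push '{'; stack = {
pos 17: push '('; stack = {(
pos 18: ')' matches '('; pop; stack = {
pos 19: '}' matches '{'; pop; stack = (empty)
pos 20: push '['; stack = [
pos 21: ']' matches '['; pop; stack = (empty)
pos 22: push '('; stack = (
pos 23: push '['; stack = ([
pos 24: ']' matches '['; pop; stack = (
pos 25: ')' matches '('; pop; stack = (empty)
pos 26: push '('; stack = (
pos 27: ')' matches '('; pop; stack = (empty)
end: stack empty → VALID
Verdict: properly nested → yes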